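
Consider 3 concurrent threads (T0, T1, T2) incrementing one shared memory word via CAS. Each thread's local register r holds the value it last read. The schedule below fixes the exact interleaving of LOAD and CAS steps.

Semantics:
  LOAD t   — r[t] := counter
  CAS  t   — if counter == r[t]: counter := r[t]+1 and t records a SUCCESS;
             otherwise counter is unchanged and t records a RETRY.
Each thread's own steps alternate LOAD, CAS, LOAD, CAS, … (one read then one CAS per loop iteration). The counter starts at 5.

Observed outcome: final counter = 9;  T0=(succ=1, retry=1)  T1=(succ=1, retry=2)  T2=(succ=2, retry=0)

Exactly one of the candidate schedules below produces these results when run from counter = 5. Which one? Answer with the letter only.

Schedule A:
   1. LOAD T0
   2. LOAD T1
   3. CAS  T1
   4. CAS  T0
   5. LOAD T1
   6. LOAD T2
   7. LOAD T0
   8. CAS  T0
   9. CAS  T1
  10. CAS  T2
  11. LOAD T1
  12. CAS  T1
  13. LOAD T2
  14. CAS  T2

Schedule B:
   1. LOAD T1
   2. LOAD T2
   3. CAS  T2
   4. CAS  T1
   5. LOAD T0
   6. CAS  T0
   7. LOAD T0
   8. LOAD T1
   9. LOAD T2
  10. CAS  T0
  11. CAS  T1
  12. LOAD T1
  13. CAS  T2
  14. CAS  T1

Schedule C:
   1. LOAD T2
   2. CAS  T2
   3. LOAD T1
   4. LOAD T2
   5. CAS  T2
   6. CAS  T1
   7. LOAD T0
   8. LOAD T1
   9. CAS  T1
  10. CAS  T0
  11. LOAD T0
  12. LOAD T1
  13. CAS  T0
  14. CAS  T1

C

Simulating candidate C:
[1] T2.load  rd  (counter 5, T2.r 5)
[2] T2.cas  hit  (counter 6, T2.r 5)
[3] T1.load  rd  (counter 6, T1.r 6)
[4] T2.load  rd  (counter 6, T2.r 6)
[5] T2.cas  hit  (counter 7, T2.r 6)
[6] T1.cas  miss  (counter 7, T1.r 6)
[7] T0.load  rd  (counter 7, T0.r 7)
[8] T1.load  rd  (counter 7, T1.r 7)
[9] T1.cas  hit  (counter 8, T1.r 7)
[10] T0.cas  miss  (counter 8, T0.r 7)
[11] T0.load  rd  (counter 8, T0.r 8)
[12] T1.load  rd  (counter 8, T1.r 8)
[13] T0.cas  hit  (counter 9, T0.r 8)
[14] T1.cas  miss  (counter 9, T1.r 8)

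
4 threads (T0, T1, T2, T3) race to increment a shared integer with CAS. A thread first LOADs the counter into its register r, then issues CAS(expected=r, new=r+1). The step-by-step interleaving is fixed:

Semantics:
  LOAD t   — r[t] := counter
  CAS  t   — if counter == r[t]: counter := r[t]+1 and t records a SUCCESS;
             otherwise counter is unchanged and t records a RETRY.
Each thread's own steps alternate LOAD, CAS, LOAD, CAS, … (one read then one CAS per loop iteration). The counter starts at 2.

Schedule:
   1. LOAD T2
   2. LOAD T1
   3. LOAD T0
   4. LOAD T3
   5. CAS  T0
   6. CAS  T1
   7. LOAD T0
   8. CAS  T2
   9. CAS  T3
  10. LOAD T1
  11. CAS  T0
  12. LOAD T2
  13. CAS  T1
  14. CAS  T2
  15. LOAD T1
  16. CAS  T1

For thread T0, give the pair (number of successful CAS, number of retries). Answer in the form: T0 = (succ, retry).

T0 = (2, 0)

   1) LOAD T2:  M=2  r_T2=2
   2) LOAD T1:  M=2  r_T1=2
   3) LOAD T0:  M=2  r_T0=2
   4) LOAD T3:  M=2  r_T3=2
   5) CAS  T0:  M=3  r_T0=2 ✓
   6) CAS  T1:  M=3  r_T1=2 ✗
   7) LOAD T0:  M=3  r_T0=3
   8) CAS  T2:  M=3  r_T2=2 ✗
   9) CAS  T3:  M=3  r_T3=2 ✗
  10) LOAD T1:  M=3  r_T1=3
  11) CAS  T0:  M=4  r_T0=3 ✓
  12) LOAD T2:  M=4  r_T2=4
  13) CAS  T1:  M=4  r_T1=3 ✗
  14) CAS  T2:  M=5  r_T2=4 ✓
  15) LOAD T1:  M=5  r_T1=5
  16) CAS  T1:  M=6  r_T1=5 ✓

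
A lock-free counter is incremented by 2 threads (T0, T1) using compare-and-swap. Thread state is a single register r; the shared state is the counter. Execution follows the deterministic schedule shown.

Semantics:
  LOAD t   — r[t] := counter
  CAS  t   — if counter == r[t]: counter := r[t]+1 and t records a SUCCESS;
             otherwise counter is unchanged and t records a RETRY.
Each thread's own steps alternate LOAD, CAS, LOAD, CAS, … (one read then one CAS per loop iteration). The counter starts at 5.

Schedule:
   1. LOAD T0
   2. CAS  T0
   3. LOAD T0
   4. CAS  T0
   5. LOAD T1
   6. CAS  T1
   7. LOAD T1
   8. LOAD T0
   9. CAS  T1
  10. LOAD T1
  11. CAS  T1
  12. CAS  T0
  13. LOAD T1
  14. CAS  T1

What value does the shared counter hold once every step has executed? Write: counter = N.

[1] T0.load  rd  (counter 5, T0.r 5)
[2] T0.cas  hit  (counter 6, T0.r 5)
[3] T0.load  rd  (counter 6, T0.r 6)
[4] T0.cas  hit  (counter 7, T0.r 6)
[5] T1.load  rd  (counter 7, T1.r 7)
[6] T1.cas  hit  (counter 8, T1.r 7)
[7] T1.load  rd  (counter 8, T1.r 8)
[8] T0.load  rd  (counter 8, T0.r 8)
[9] T1.cas  hit  (counter 9, T1.r 8)
[10] T1.load  rd  (counter 9, T1.r 9)
[11] T1.cas  hit  (counter 10, T1.r 9)
[12] T0.cas  miss  (counter 10, T0.r 8)
[13] T1.load  rd  (counter 10, T1.r 10)
[14] T1.cas  hit  (counter 11, T1.r 10)

counter = 11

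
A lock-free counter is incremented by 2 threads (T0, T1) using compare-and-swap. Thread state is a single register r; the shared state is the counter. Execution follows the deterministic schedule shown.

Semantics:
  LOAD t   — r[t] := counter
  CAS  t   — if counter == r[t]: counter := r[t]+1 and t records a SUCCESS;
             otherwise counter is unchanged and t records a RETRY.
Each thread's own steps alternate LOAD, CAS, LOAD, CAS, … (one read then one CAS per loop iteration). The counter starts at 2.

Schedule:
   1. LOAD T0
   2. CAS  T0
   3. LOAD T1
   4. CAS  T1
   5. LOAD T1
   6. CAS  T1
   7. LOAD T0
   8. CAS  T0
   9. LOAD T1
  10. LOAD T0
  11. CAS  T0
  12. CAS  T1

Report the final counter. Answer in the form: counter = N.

T0 LOAD — after: cnt=2, r=2 — load
T0 CAS — after: cnt=3, r=2 — ok
T1 LOAD — after: cnt=3, r=3 — load
T1 CAS — after: cnt=4, r=3 — ok
T1 LOAD — after: cnt=4, r=4 — load
T1 CAS — after: cnt=5, r=4 — ok
T0 LOAD — after: cnt=5, r=5 — load
T0 CAS — after: cnt=6, r=5 — ok
T1 LOAD — after: cnt=6, r=6 — load
T0 LOAD — after: cnt=6, r=6 — load
T0 CAS — after: cnt=7, r=6 — ok
T1 CAS — after: cnt=7, r=6 — retry

counter = 7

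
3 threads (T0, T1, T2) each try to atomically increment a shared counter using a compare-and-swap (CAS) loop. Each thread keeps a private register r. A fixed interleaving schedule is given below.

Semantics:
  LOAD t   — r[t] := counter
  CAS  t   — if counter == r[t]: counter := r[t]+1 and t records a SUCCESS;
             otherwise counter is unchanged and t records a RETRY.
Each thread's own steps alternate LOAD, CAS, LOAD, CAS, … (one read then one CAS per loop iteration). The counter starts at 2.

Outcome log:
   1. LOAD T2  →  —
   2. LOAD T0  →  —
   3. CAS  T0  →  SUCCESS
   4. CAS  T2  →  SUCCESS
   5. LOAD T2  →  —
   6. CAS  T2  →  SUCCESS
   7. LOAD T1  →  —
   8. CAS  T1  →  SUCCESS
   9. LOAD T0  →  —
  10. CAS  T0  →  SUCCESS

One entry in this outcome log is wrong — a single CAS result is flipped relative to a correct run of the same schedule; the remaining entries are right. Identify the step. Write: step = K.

step = 4

Correct run:
T2 LOAD — after: cnt=2, r=2 — load
T0 LOAD — after: cnt=2, r=2 — load
T0 CAS — after: cnt=3, r=2 — ok
T2 CAS — after: cnt=3, r=2 — retry
T2 LOAD — after: cnt=3, r=3 — load
T2 CAS — after: cnt=4, r=3 — ok
T1 LOAD — after: cnt=4, r=4 — load
T1 CAS — after: cnt=5, r=4 — ok
T0 LOAD — after: cnt=5, r=5 — load
T0 CAS — after: cnt=6, r=5 — ok
Log disagrees first at step 4.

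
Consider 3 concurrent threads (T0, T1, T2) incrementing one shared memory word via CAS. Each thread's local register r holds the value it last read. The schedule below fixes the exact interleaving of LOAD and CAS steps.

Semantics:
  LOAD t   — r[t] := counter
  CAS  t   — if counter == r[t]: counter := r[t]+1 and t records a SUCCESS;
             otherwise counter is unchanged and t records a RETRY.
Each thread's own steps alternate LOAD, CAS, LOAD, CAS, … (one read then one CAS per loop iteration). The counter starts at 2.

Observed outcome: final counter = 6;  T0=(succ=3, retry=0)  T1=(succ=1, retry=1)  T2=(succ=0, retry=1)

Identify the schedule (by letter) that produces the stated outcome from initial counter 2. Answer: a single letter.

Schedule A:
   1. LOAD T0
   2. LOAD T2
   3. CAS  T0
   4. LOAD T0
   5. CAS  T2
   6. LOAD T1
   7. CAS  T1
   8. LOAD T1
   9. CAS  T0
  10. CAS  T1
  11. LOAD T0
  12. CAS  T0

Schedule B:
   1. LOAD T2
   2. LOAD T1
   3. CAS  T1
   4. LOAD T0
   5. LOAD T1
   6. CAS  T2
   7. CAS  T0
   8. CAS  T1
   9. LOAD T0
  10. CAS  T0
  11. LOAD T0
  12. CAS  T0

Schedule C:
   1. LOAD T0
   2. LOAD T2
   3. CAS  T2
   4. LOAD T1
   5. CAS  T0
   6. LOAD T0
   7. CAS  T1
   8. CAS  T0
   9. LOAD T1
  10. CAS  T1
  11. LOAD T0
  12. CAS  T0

Tracing schedule B:
[1] T2.load  rd  (counter 2, T2.r 2)
[2] T1.load  rd  (counter 2, T1.r 2)
[3] T1.cas  hit  (counter 3, T1.r 2)
[4] T0.load  rd  (counter 3, T0.r 3)
[5] T1.load  rd  (counter 3, T1.r 3)
[6] T2.cas  miss  (counter 3, T2.r 2)
[7] T0.cas  hit  (counter 4, T0.r 3)
[8] T1.cas  miss  (counter 4, T1.r 3)
[9] T0.load  rd  (counter 4, T0.r 4)
[10] T0.cas  hit  (counter 5, T0.r 4)
[11] T0.load  rd  (counter 5, T0.r 5)
[12] T0.cas  hit  (counter 6, T0.r 5)

B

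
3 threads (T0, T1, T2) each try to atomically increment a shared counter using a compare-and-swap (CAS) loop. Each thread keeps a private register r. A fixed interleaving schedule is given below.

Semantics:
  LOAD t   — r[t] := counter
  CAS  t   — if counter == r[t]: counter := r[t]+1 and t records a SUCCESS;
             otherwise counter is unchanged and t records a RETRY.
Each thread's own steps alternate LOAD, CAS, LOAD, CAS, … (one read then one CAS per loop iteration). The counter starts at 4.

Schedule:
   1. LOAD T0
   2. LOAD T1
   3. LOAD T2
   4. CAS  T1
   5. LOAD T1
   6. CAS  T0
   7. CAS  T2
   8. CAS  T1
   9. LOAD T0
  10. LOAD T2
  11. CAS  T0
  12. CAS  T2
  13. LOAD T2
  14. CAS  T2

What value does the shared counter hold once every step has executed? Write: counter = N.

counter = 8

[1] T0.load  rd  (counter 4, T0.r 4)
[2] T1.load  rd  (counter 4, T1.r 4)
[3] T2.load  rd  (counter 4, T2.r 4)
[4] T1.cas  hit  (counter 5, T1.r 4)
[5] T1.load  rd  (counter 5, T1.r 5)
[6] T0.cas  miss  (counter 5, T0.r 4)
[7] T2.cas  miss  (counter 5, T2.r 4)
[8] T1.cas  hit  (counter 6, T1.r 5)
[9] T0.load  rd  (counter 6, T0.r 6)
[10] T2.load  rd  (counter 6, T2.r 6)
[11] T0.cas  hit  (counter 7, T0.r 6)
[12] T2.cas  miss  (counter 7, T2.r 6)
[13] T2.load  rd  (counter 7, T2.r 7)
[14] T2.cas  hit  (counter 8, T2.r 7)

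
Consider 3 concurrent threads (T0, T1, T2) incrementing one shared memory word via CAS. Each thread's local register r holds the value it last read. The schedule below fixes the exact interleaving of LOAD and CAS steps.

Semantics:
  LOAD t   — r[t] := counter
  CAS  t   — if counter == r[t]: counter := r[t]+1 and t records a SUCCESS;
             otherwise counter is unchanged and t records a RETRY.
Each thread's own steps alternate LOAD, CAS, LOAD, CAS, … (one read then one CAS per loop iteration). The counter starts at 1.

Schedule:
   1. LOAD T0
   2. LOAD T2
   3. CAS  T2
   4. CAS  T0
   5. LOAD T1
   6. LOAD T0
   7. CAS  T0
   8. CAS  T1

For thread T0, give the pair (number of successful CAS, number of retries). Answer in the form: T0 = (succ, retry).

T0 = (1, 1)

#1 T0 reads 1
#2 T2 reads 1
#3 T2 CAS(1→2) writes; counter now 2
#4 T0 CAS(1→2) fails; counter now 2
#5 T1 reads 2
#6 T0 reads 2
#7 T0 CAS(2→3) writes; counter now 3
#8 T1 CAS(2→3) fails; counter now 3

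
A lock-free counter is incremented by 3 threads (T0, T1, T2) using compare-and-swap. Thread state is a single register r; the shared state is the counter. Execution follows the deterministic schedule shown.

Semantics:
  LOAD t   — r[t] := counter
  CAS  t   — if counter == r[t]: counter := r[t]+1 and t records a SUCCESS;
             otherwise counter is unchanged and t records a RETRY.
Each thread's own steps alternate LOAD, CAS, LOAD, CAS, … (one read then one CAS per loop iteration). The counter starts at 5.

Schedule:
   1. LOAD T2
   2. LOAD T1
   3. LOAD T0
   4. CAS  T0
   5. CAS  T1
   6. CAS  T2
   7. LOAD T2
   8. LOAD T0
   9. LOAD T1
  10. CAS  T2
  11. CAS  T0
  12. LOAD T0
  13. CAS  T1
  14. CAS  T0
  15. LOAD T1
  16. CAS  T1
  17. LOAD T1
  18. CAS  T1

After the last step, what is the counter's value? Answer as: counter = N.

#1 T2 reads 5
#2 T1 reads 5
#3 T0 reads 5
#4 T0 CAS(5→6) writes; counter now 6
#5 T1 CAS(5→6) fails; counter now 6
#6 T2 CAS(5→6) fails; counter now 6
#7 T2 reads 6
#8 T0 reads 6
#9 T1 reads 6
#10 T2 CAS(6→7) writes; counter now 7
#11 T0 CAS(6→7) fails; counter now 7
#12 T0 reads 7
#13 T1 CAS(6→7) fails; counter now 7
#14 T0 CAS(7→8) writes; counter now 8
#15 T1 reads 8
#16 T1 CAS(8→9) writes; counter now 9
#17 T1 reads 9
#18 T1 CAS(9→10) writes; counter now 10

counter = 10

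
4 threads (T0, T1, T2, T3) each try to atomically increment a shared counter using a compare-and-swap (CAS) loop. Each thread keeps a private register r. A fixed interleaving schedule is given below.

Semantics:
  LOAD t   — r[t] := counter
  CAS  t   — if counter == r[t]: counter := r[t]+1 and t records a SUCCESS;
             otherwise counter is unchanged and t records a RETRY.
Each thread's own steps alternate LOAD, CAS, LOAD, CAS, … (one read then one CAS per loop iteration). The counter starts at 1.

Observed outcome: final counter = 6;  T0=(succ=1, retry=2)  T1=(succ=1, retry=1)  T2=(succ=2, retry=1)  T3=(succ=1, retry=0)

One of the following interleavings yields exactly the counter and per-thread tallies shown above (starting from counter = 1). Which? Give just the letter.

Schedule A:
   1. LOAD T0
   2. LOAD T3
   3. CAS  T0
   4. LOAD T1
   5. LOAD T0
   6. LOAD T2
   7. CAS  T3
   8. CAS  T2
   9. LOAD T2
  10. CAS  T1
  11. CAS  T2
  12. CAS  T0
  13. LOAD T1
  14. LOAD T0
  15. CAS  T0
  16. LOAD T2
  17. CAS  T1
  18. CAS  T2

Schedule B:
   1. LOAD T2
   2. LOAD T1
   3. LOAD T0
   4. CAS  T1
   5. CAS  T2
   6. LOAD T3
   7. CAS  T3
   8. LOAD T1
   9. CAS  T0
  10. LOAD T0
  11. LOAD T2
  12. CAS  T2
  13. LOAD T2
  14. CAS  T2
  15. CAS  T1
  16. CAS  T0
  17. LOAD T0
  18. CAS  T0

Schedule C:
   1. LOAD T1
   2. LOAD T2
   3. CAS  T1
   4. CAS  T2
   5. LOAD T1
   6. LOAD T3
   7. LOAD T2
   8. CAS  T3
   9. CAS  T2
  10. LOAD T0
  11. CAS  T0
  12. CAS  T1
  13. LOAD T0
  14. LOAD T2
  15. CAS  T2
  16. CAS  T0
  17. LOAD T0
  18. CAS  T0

B

Simulating candidate B:
#1 T2 reads 1
#2 T1 reads 1
#3 T0 reads 1
#4 T1 CAS(1→2) writes; counter now 2
#5 T2 CAS(1→2) fails; counter now 2
#6 T3 reads 2
#7 T3 CAS(2→3) writes; counter now 3
#8 T1 reads 3
#9 T0 CAS(1→2) fails; counter now 3
#10 T0 reads 3
#11 T2 reads 3
#12 T2 CAS(3→4) writes; counter now 4
#13 T2 reads 4
#14 T2 CAS(4→5) writes; counter now 5
#15 T1 CAS(3→4) fails; counter now 5
#16 T0 CAS(3→4) fails; counter now 5
#17 T0 reads 5
#18 T0 CAS(5→6) writes; counter now 6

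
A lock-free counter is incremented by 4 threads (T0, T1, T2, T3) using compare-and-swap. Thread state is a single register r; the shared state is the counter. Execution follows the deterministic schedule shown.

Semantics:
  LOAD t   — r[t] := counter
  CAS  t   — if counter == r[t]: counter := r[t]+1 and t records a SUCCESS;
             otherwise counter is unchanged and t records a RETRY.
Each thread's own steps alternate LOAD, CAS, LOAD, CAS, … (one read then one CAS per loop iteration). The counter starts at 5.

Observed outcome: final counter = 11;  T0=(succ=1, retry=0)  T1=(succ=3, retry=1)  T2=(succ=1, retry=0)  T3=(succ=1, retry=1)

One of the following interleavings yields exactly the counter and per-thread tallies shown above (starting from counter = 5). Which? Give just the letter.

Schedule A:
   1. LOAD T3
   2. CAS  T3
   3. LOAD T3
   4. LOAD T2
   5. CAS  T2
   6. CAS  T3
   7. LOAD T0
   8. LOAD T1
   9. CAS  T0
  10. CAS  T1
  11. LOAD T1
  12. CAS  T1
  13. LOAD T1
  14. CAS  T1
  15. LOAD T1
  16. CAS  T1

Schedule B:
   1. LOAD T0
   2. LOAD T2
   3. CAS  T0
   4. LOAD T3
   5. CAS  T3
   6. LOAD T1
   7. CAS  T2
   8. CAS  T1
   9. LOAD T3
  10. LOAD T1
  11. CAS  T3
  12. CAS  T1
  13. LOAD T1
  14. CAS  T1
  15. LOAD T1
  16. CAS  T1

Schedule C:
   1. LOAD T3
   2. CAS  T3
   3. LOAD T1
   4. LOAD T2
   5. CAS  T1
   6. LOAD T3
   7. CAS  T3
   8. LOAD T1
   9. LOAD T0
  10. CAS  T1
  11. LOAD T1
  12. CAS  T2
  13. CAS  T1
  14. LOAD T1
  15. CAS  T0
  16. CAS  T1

Simulating candidate A:
   1) LOAD T3:  M=5  r_T3=5
   2) CAS  T3:  M=6  r_T3=5 ✓
   3) LOAD T3:  M=6  r_T3=6
   4) LOAD T2:  M=6  r_T2=6
   5) CAS  T2:  M=7  r_T2=6 ✓
   6) CAS  T3:  M=7  r_T3=6 ✗
   7) LOAD T0:  M=7  r_T0=7
   8) LOAD T1:  M=7  r_T1=7
   9) CAS  T0:  M=8  r_T0=7 ✓
  10) CAS  T1:  M=8  r_T1=7 ✗
  11) LOAD T1:  M=8  r_T1=8
  12) CAS  T1:  M=9  r_T1=8 ✓
  13) LOAD T1:  M=9  r_T1=9
  14) CAS  T1:  M=10  r_T1=9 ✓
  15) LOAD T1:  M=10  r_T1=10
  16) CAS  T1:  M=11  r_T1=10 ✓

A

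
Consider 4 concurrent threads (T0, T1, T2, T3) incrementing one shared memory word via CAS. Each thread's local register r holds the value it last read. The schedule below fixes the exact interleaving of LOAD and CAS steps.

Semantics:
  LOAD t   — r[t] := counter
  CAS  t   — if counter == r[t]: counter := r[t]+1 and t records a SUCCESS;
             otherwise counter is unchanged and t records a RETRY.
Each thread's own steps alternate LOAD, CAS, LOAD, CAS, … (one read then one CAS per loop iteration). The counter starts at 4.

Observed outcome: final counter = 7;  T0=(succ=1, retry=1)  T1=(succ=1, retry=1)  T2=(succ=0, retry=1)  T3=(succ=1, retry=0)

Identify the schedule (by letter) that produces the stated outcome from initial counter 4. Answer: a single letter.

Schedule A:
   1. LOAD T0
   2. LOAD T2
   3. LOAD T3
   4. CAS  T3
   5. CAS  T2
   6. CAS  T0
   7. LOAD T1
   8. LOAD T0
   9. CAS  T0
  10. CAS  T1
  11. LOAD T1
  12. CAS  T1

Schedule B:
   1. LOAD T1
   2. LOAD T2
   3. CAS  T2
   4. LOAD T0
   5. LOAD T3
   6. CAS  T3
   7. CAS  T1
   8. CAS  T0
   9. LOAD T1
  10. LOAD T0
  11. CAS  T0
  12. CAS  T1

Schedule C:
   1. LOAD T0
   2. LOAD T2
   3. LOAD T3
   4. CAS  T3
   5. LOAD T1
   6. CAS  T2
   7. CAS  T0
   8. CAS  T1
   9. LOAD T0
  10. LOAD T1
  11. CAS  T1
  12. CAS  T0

Run A:
   1) LOAD T0:  M=4  r_T0=4
   2) LOAD T2:  M=4  r_T2=4
   3) LOAD T3:  M=4  r_T3=4
   4) CAS  T3:  M=5  r_T3=4 ✓
   5) CAS  T2:  M=5  r_T2=4 ✗
   6) CAS  T0:  M=5  r_T0=4 ✗
   7) LOAD T1:  M=5  r_T1=5
   8) LOAD T0:  M=5  r_T0=5
   9) CAS  T0:  M=6  r_T0=5 ✓
  10) CAS  T1:  M=6  r_T1=5 ✗
  11) LOAD T1:  M=6  r_T1=6
  12) CAS  T1:  M=7  r_T1=6 ✓

A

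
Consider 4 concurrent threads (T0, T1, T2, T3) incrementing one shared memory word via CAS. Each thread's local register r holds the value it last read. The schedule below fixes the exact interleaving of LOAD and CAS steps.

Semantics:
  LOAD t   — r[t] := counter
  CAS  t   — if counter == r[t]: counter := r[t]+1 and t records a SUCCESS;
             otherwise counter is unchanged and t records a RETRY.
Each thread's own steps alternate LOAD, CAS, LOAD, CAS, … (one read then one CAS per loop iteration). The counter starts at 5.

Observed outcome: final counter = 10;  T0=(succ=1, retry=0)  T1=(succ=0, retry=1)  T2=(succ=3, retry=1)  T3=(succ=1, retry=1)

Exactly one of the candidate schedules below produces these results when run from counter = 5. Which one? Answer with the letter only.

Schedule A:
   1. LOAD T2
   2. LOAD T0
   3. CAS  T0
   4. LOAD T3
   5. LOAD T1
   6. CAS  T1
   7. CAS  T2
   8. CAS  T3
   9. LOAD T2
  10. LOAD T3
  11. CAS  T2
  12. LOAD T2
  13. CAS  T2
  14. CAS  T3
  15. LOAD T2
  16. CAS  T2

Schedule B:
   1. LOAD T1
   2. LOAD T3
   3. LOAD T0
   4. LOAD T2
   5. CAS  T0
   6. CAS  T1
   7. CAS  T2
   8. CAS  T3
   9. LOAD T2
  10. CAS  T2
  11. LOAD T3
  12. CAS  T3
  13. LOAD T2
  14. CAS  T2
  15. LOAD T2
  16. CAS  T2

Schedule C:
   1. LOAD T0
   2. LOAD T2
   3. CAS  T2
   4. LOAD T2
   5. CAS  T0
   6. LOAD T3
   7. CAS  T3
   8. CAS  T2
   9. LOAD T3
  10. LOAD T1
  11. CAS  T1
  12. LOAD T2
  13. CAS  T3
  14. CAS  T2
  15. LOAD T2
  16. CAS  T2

B

Tracing schedule B:
   1) LOAD T1:  M=5  r_T1=5
   2) LOAD T3:  M=5  r_T3=5
   3) LOAD T0:  M=5  r_T0=5
   4) LOAD T2:  M=5  r_T2=5
   5) CAS  T0:  M=6  r_T0=5 ✓
   6) CAS  T1:  M=6  r_T1=5 ✗
   7) CAS  T2:  M=6  r_T2=5 ✗
   8) CAS  T3:  M=6  r_T3=5 ✗
   9) LOAD T2:  M=6  r_T2=6
  10) CAS  T2:  M=7  r_T2=6 ✓
  11) LOAD T3:  M=7  r_T3=7
  12) CAS  T3:  M=8  r_T3=7 ✓
  13) LOAD T2:  M=8  r_T2=8
  14) CAS  T2:  M=9  r_T2=8 ✓
  15) LOAD T2:  M=9  r_T2=9
  16) CAS  T2:  M=10  r_T2=9 ✓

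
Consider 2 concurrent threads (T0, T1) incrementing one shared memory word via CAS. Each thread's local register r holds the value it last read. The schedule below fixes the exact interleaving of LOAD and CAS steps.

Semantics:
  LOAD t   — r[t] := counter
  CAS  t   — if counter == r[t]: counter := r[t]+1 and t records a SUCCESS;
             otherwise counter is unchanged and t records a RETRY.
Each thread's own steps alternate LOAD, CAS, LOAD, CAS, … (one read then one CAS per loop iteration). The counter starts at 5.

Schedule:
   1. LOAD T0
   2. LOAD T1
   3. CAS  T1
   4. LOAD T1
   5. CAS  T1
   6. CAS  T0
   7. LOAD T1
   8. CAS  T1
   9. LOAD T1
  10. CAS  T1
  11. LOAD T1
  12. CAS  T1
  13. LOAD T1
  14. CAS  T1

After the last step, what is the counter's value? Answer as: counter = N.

counter = 11

[1] T0.load  rd  (counter 5, T0.r 5)
[2] T1.load  rd  (counter 5, T1.r 5)
[3] T1.cas  hit  (counter 6, T1.r 5)
[4] T1.load  rd  (counter 6, T1.r 6)
[5] T1.cas  hit  (counter 7, T1.r 6)
[6] T0.cas  miss  (counter 7, T0.r 5)
[7] T1.load  rd  (counter 7, T1.r 7)
[8] T1.cas  hit  (counter 8, T1.r 7)
[9] T1.load  rd  (counter 8, T1.r 8)
[10] T1.cas  hit  (counter 9, T1.r 8)
[11] T1.load  rd  (counter 9, T1.r 9)
[12] T1.cas  hit  (counter 10, T1.r 9)
[13] T1.load  rd  (counter 10, T1.r 10)
[14] T1.cas  hit  (counter 11, T1.r 10)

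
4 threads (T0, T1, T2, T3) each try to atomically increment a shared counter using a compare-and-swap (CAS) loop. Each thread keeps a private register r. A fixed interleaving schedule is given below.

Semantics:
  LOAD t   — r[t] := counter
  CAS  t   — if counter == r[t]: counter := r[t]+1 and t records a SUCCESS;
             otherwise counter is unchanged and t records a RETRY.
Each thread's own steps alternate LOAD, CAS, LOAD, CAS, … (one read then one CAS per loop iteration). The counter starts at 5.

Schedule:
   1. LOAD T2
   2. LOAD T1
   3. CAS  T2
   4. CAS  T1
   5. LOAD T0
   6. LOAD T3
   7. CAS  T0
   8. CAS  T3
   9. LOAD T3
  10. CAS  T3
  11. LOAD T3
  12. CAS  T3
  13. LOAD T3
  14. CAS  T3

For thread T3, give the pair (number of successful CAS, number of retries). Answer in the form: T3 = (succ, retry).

T3 = (3, 1)

#1 T2 reads 5
#2 T1 reads 5
#3 T2 CAS(5→6) writes; counter now 6
#4 T1 CAS(5→6) fails; counter now 6
#5 T0 reads 6
#6 T3 reads 6
#7 T0 CAS(6→7) writes; counter now 7
#8 T3 CAS(6→7) fails; counter now 7
#9 T3 reads 7
#10 T3 CAS(7→8) writes; counter now 8
#11 T3 reads 8
#12 T3 CAS(8→9) writes; counter now 9
#13 T3 reads 9
#14 T3 CAS(9→10) writes; counter now 10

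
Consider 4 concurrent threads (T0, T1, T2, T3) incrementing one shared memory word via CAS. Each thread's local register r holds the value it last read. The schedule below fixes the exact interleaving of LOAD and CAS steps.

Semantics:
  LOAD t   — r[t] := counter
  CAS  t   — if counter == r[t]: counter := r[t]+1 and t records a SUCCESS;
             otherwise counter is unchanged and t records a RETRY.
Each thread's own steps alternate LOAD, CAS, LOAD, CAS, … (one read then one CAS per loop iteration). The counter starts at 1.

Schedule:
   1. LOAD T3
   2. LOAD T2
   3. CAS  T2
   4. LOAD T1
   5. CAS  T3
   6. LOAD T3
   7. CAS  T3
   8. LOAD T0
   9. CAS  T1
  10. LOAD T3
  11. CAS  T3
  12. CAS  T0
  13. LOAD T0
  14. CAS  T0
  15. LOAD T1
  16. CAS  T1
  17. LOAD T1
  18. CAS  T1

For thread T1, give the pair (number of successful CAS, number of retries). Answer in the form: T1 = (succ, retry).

#1 T3 reads 1
#2 T2 reads 1
#3 T2 CAS(1→2) writes; counter now 2
#4 T1 reads 2
#5 T3 CAS(1→2) fails; counter now 2
#6 T3 reads 2
#7 T3 CAS(2→3) writes; counter now 3
#8 T0 reads 3
#9 T1 CAS(2→3) fails; counter now 3
#10 T3 reads 3
#11 T3 CAS(3→4) writes; counter now 4
#12 T0 CAS(3→4) fails; counter now 4
#13 T0 reads 4
#14 T0 CAS(4→5) writes; counter now 5
#15 T1 reads 5
#16 T1 CAS(5→6) writes; counter now 6
#17 T1 reads 6
#18 T1 CAS(6→7) writes; counter now 7

T1 = (2, 1)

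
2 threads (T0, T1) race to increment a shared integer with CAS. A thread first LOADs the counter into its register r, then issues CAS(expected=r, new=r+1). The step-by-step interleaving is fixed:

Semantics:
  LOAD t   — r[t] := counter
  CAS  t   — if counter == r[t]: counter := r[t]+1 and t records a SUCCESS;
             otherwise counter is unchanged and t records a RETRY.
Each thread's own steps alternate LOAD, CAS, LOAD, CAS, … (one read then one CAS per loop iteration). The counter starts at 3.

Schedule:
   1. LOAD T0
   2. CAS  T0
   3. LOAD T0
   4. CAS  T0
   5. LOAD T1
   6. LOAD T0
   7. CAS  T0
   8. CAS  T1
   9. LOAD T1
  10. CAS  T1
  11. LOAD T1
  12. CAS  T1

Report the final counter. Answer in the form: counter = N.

counter = 8

   1) LOAD T0:  M=3  r_T0=3
   2) CAS  T0:  M=4  r_T0=3 ✓
   3) LOAD T0:  M=4  r_T0=4
   4) CAS  T0:  M=5  r_T0=4 ✓
   5) LOAD T1:  M=5  r_T1=5
   6) LOAD T0:  M=5  r_T0=5
   7) CAS  T0:  M=6  r_T0=5 ✓
   8) CAS  T1:  M=6  r_T1=5 ✗
   9) LOAD T1:  M=6  r_T1=6
  10) CAS  T1:  M=7  r_T1=6 ✓
  11) LOAD T1:  M=7  r_T1=7
  12) CAS  T1:  M=8  r_T1=7 ✓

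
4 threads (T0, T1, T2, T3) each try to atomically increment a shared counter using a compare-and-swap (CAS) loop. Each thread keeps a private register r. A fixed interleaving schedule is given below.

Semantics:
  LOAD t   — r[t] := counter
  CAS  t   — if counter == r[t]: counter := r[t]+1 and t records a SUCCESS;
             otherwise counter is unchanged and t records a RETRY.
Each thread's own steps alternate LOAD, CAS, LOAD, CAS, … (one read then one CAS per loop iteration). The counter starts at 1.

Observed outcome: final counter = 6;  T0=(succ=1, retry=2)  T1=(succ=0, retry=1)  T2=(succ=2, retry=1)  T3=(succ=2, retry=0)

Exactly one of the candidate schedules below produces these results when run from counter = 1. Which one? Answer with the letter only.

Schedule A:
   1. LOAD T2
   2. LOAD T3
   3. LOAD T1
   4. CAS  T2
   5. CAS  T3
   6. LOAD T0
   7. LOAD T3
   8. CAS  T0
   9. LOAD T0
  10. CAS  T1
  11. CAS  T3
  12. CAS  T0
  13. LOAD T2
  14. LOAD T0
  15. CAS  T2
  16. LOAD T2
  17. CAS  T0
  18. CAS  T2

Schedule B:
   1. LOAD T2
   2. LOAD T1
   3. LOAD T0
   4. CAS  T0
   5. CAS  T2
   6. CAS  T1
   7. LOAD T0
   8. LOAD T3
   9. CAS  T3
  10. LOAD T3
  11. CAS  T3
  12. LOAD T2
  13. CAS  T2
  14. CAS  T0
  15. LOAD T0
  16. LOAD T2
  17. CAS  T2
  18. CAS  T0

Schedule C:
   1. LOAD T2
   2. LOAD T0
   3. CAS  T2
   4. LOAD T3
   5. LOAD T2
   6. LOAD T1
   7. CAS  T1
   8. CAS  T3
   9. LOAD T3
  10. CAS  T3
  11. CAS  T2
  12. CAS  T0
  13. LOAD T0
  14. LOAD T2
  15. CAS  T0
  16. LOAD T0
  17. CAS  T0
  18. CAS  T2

B

Run B:
step 1: T2 LOAD ⇒ load; ctr=1 reg=1
step 2: T1 LOAD ⇒ load; ctr=1 reg=1
step 3: T0 LOAD ⇒ load; ctr=1 reg=1
step 4: T0 CAS ⇒ ok; ctr=2 reg=1
step 5: T2 CAS ⇒ retry; ctr=2 reg=1
step 6: T1 CAS ⇒ retry; ctr=2 reg=1
step 7: T0 LOAD ⇒ load; ctr=2 reg=2
step 8: T3 LOAD ⇒ load; ctr=2 reg=2
step 9: T3 CAS ⇒ ok; ctr=3 reg=2
step 10: T3 LOAD ⇒ load; ctr=3 reg=3
step 11: T3 CAS ⇒ ok; ctr=4 reg=3
step 12: T2 LOAD ⇒ load; ctr=4 reg=4
step 13: T2 CAS ⇒ ok; ctr=5 reg=4
step 14: T0 CAS ⇒ retry; ctr=5 reg=2
step 15: T0 LOAD ⇒ load; ctr=5 reg=5
step 16: T2 LOAD ⇒ load; ctr=5 reg=5
step 17: T2 CAS ⇒ ok; ctr=6 reg=5
step 18: T0 CAS ⇒ retry; ctr=6 reg=5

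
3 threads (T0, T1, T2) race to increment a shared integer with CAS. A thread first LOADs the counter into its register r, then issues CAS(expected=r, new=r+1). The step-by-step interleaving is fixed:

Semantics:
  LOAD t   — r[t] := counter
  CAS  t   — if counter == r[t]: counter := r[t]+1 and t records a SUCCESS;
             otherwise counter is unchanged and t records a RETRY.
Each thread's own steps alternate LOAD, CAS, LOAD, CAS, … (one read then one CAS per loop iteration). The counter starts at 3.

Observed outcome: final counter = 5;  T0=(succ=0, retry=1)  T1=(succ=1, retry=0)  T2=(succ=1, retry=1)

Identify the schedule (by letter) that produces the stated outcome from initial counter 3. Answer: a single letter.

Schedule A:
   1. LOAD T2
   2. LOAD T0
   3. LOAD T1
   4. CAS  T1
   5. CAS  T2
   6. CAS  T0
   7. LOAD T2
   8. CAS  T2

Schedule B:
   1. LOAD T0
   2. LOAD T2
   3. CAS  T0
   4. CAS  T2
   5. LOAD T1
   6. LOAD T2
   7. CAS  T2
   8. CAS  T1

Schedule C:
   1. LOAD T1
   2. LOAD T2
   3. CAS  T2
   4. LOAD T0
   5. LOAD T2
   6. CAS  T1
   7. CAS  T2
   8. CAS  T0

Simulating candidate A:
   1) LOAD T2:  M=3  r_T2=3
   2) LOAD T0:  M=3  r_T0=3
   3) LOAD T1:  M=3  r_T1=3
   4) CAS  T1:  M=4  r_T1=3 ✓
   5) CAS  T2:  M=4  r_T2=3 ✗
   6) CAS  T0:  M=4  r_T0=3 ✗
   7) LOAD T2:  M=4  r_T2=4
   8) CAS  T2:  M=5  r_T2=4 ✓

A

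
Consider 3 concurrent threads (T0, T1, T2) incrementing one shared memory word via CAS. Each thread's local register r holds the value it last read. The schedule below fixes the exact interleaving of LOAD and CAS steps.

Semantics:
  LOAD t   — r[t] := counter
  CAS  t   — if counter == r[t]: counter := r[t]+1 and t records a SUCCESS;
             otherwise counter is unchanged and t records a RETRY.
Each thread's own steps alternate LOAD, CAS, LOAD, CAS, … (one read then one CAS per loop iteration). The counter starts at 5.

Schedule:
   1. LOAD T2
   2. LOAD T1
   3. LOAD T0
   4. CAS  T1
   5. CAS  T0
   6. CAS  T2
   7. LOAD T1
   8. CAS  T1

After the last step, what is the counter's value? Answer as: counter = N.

counter = 7

[1] T2.load  rd  (counter 5, T2.r 5)
[2] T1.load  rd  (counter 5, T1.r 5)
[3] T0.load  rd  (counter 5, T0.r 5)
[4] T1.cas  hit  (counter 6, T1.r 5)
[5] T0.cas  miss  (counter 6, T0.r 5)
[6] T2.cas  miss  (counter 6, T2.r 5)
[7] T1.load  rd  (counter 6, T1.r 6)
[8] T1.cas  hit  (counter 7, T1.r 6)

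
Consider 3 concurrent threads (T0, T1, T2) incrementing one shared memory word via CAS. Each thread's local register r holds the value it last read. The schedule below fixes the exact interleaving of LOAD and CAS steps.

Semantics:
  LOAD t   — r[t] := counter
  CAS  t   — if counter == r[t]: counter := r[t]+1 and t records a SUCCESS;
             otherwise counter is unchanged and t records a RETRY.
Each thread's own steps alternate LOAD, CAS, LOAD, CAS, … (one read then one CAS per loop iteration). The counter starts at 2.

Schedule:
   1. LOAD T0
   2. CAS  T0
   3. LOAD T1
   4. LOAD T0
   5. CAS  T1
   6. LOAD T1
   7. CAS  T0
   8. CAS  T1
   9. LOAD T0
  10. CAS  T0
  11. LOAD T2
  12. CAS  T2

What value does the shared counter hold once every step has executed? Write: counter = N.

counter = 7

   1) LOAD T0:  M=2  r_T0=2
   2) CAS  T0:  M=3  r_T0=2 ✓
   3) LOAD T1:  M=3  r_T1=3
   4) LOAD T0:  M=3  r_T0=3
   5) CAS  T1:  M=4  r_T1=3 ✓
   6) LOAD T1:  M=4  r_T1=4
   7) CAS  T0:  M=4  r_T0=3 ✗
   8) CAS  T1:  M=5  r_T1=4 ✓
   9) LOAD T0:  M=5  r_T0=5
  10) CAS  T0:  M=6  r_T0=5 ✓
  11) LOAD T2:  M=6  r_T2=6
  12) CAS  T2:  M=7  r_T2=6 ✓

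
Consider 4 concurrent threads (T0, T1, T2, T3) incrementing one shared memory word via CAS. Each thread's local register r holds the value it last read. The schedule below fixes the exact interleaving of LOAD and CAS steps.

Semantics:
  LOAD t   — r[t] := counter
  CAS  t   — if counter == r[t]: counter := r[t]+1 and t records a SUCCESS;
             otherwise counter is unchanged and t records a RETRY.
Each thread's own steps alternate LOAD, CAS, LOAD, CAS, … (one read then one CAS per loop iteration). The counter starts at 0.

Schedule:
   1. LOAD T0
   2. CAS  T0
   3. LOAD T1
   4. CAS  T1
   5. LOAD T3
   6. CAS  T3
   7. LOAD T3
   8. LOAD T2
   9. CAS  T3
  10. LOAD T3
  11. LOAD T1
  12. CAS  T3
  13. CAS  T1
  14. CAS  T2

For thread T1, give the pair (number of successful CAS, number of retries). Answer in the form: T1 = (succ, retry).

step 1: T0 LOAD ⇒ load; ctr=0 reg=0
step 2: T0 CAS ⇒ ok; ctr=1 reg=0
step 3: T1 LOAD ⇒ load; ctr=1 reg=1
step 4: T1 CAS ⇒ ok; ctr=2 reg=1
step 5: T3 LOAD ⇒ load; ctr=2 reg=2
step 6: T3 CAS ⇒ ok; ctr=3 reg=2
step 7: T3 LOAD ⇒ load; ctr=3 reg=3
step 8: T2 LOAD ⇒ load; ctr=3 reg=3
step 9: T3 CAS ⇒ ok; ctr=4 reg=3
step 10: T3 LOAD ⇒ load; ctr=4 reg=4
step 11: T1 LOAD ⇒ load; ctr=4 reg=4
step 12: T3 CAS ⇒ ok; ctr=5 reg=4
step 13: T1 CAS ⇒ retry; ctr=5 reg=4
step 14: T2 CAS ⇒ retry; ctr=5 reg=3

T1 = (1, 1)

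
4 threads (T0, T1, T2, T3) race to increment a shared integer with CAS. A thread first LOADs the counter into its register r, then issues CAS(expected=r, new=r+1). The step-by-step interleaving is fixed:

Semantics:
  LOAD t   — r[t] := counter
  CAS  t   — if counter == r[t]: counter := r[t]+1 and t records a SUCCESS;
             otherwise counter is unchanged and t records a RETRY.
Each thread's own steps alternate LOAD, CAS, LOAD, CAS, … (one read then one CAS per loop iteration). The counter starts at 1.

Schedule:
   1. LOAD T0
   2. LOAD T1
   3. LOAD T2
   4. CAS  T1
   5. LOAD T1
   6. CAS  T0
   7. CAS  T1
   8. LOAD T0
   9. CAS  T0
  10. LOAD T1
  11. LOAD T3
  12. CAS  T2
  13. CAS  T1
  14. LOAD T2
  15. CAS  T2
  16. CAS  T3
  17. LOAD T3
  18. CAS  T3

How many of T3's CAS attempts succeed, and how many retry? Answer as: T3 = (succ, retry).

T0 LOAD — after: cnt=1, r=1 — load
T1 LOAD — after: cnt=1, r=1 — load
T2 LOAD — after: cnt=1, r=1 — load
T1 CAS — after: cnt=2, r=1 — ok
T1 LOAD — after: cnt=2, r=2 — load
T0 CAS — after: cnt=2, r=1 — retry
T1 CAS — after: cnt=3, r=2 — ok
T0 LOAD — after: cnt=3, r=3 — load
T0 CAS — after: cnt=4, r=3 — ok
T1 LOAD — after: cnt=4, r=4 — load
T3 LOAD — after: cnt=4, r=4 — load
T2 CAS — after: cnt=4, r=1 — retry
T1 CAS — after: cnt=5, r=4 — ok
T2 LOAD — after: cnt=5, r=5 — load
T2 CAS — after: cnt=6, r=5 — ok
T3 CAS — after: cnt=6, r=4 — retry
T3 LOAD — after: cnt=6, r=6 — load
T3 CAS — after: cnt=7, r=6 — ok

T3 = (1, 1)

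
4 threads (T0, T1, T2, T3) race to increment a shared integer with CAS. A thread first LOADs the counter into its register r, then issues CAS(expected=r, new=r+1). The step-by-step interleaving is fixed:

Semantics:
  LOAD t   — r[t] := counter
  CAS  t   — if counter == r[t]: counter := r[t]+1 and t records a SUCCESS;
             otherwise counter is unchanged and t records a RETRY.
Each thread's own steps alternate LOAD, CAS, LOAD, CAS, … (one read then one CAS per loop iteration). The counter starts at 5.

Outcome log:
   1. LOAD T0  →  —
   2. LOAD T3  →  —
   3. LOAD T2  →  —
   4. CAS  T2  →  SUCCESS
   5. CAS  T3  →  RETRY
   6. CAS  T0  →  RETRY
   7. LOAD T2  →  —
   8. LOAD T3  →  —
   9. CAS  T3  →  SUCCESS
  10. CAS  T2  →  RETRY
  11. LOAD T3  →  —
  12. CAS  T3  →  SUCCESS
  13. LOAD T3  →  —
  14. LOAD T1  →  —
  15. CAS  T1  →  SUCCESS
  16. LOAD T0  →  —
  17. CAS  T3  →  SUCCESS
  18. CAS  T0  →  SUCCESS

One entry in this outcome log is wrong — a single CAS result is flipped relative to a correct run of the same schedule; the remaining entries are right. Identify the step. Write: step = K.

Reference trace:
T0 LOAD — after: cnt=5, r=5 — load
T3 LOAD — after: cnt=5, r=5 — load
T2 LOAD — after: cnt=5, r=5 — load
T2 CAS — after: cnt=6, r=5 — ok
T3 CAS — after: cnt=6, r=5 — retry
T0 CAS — after: cnt=6, r=5 — retry
T2 LOAD — after: cnt=6, r=6 — load
T3 LOAD — after: cnt=6, r=6 — load
T3 CAS — after: cnt=7, r=6 — ok
T2 CAS — after: cnt=7, r=6 — retry
T3 LOAD — after: cnt=7, r=7 — load
T3 CAS — after: cnt=8, r=7 — ok
T3 LOAD — after: cnt=8, r=8 — load
T1 LOAD — after: cnt=8, r=8 — load
T1 CAS — after: cnt=9, r=8 — ok
T0 LOAD — after: cnt=9, r=9 — load
T3 CAS — after: cnt=9, r=8 — retry
T0 CAS — after: cnt=10, r=9 — ok
Mismatch at 17.

step = 17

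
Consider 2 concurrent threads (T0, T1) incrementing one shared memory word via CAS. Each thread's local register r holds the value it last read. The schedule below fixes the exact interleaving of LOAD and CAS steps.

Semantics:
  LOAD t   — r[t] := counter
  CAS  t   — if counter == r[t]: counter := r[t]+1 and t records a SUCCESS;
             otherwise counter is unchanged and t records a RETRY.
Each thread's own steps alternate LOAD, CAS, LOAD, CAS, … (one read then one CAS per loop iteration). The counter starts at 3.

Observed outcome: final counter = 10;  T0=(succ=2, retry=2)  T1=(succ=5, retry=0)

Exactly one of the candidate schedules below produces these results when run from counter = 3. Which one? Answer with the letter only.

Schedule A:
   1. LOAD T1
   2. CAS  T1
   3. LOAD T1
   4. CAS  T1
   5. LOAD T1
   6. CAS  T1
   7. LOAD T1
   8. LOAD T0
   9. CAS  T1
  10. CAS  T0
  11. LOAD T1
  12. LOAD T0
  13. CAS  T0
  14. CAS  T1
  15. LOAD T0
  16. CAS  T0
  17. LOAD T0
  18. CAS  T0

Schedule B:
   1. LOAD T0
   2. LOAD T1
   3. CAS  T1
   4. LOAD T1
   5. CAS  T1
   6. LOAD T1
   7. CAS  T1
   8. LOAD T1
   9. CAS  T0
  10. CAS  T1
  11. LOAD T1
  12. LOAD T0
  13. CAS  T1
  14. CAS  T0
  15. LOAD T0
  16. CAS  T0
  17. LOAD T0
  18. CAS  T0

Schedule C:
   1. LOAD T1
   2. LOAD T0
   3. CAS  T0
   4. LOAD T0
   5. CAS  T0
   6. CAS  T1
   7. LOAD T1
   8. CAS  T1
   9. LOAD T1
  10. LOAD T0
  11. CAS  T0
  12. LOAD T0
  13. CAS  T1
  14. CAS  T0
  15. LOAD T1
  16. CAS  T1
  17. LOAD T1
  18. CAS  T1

Run B:
T0 LOAD — after: cnt=3, r=3 — load
T1 LOAD — after: cnt=3, r=3 — load
T1 CAS — after: cnt=4, r=3 — ok
T1 LOAD — after: cnt=4, r=4 — load
T1 CAS — after: cnt=5, r=4 — ok
T1 LOAD — after: cnt=5, r=5 — load
T1 CAS — after: cnt=6, r=5 — ok
T1 LOAD — after: cnt=6, r=6 — load
T0 CAS — after: cnt=6, r=3 — retry
T1 CAS — after: cnt=7, r=6 — ok
T1 LOAD — after: cnt=7, r=7 — load
T0 LOAD — after: cnt=7, r=7 — load
T1 CAS — after: cnt=8, r=7 — ok
T0 CAS — after: cnt=8, r=7 — retry
T0 LOAD — after: cnt=8, r=8 — load
T0 CAS — after: cnt=9, r=8 — ok
T0 LOAD — after: cnt=9, r=9 — load
T0 CAS — after: cnt=10, r=9 — ok

B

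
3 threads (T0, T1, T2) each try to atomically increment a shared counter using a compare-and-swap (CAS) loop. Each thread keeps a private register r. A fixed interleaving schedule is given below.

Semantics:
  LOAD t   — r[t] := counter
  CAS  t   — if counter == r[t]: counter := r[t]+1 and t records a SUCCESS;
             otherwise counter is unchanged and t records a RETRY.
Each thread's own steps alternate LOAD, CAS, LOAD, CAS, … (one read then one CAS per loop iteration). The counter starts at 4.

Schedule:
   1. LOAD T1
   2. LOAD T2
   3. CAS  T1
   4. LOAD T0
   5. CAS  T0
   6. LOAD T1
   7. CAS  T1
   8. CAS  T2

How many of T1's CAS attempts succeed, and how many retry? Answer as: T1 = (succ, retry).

T1 = (2, 0)

[1] T1.load  rd  (counter 4, T1.r 4)
[2] T2.load  rd  (counter 4, T2.r 4)
[3] T1.cas  hit  (counter 5, T1.r 4)
[4] T0.load  rd  (counter 5, T0.r 5)
[5] T0.cas  hit  (counter 6, T0.r 5)
[6] T1.load  rd  (counter 6, T1.r 6)
[7] T1.cas  hit  (counter 7, T1.r 6)
[8] T2.cas  miss  (counter 7, T2.r 4)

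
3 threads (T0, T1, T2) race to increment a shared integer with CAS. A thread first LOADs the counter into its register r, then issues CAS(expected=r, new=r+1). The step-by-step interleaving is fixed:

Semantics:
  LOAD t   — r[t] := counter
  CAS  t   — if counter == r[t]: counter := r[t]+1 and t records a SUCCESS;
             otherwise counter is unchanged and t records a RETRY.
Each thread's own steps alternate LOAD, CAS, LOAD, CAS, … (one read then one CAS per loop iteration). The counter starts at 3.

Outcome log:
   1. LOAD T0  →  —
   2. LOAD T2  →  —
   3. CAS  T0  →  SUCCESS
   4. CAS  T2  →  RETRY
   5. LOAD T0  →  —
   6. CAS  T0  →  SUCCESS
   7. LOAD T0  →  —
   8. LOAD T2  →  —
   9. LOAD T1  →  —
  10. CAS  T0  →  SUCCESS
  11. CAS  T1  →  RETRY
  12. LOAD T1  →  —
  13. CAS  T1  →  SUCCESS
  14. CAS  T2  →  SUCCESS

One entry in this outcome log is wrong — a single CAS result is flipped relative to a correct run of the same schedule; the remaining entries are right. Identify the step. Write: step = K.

step = 14

Correct run:
step 1: T0 LOAD ⇒ load; ctr=3 reg=3
step 2: T2 LOAD ⇒ load; ctr=3 reg=3
step 3: T0 CAS ⇒ ok; ctr=4 reg=3
step 4: T2 CAS ⇒ retry; ctr=4 reg=3
step 5: T0 LOAD ⇒ load; ctr=4 reg=4
step 6: T0 CAS ⇒ ok; ctr=5 reg=4
step 7: T0 LOAD ⇒ load; ctr=5 reg=5
step 8: T2 LOAD ⇒ load; ctr=5 reg=5
step 9: T1 LOAD ⇒ load; ctr=5 reg=5
step 10: T0 CAS ⇒ ok; ctr=6 reg=5
step 11: T1 CAS ⇒ retry; ctr=6 reg=5
step 12: T1 LOAD ⇒ load; ctr=6 reg=6
step 13: T1 CAS ⇒ ok; ctr=7 reg=6
step 14: T2 CAS ⇒ retry; ctr=7 reg=5
Flip is step 14.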